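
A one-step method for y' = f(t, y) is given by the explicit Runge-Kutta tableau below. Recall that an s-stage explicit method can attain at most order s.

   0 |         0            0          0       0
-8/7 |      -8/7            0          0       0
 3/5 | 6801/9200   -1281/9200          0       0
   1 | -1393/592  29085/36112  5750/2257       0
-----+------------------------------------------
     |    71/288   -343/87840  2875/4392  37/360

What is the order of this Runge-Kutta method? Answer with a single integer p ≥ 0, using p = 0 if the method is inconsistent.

4

b = (71/288, -343/87840, 2875/4392, 37/360)
c = (0, -8/7, 3/5, 1)
Ac = (0, 0, 183/1150, 45/74)
Σ b_i: 71/288·1 + (-343/87840)·1 + 2875/4392·1 + 37/360·1 = 1 ✓
b·c: (-343/87840)·(-8/7) + 2875/4392·3/5 + 37/360·1 = 1/2 ✓
b·c²: (-343/87840)·64/49 + 2875/4392·9/25 + 37/360·1 = 1/3 ✓
b·Ac: 2875/4392·183/1150 + 37/360·45/74 = 1/6 ✓
b·c³: (-343/87840)·(-512/343) + 2875/4392·27/125 + 37/360·1 = 1/4 ✓
b·(c∘Ac): 2875/4392·549/5750 + 37/360·45/74 = 1/8 ✓
b·Ac²: 2875/4392·(-732/4025) + 37/360·510/259 = 1/12 ✓
b·A²c: 37/360·15/37 = 1/24 ✓; 4 stages ⇒ order 4.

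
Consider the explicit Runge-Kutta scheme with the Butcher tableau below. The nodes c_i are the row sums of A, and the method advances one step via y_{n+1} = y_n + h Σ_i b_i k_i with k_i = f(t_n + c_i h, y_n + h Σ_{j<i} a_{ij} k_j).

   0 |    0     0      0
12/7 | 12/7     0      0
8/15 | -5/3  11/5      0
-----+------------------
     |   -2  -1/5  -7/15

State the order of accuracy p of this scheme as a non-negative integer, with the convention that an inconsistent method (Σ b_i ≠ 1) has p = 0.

b = (-2, -1/5, -7/15)
c = (0, 12/7, 8/15)
Ac = (0, 0, 132/35)
Σ b_i: (-2)·1 + (-1/5)·1 + (-7/15)·1 = -8/3 ≠ 1 ⇒ order 0.

0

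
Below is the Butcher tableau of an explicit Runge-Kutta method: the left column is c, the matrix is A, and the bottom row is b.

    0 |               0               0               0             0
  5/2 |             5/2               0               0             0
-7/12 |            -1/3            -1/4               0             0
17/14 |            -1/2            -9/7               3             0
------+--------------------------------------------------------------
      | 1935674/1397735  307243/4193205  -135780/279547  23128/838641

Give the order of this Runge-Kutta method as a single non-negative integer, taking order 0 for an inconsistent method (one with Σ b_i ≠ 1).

b = (1935674/1397735, 307243/4193205, -135780/279547, 23128/838641)
c = (0, 5/2, -7/12, 17/14)
Ac = (0, 0, -5/8, -139/28)
Σ b_i: 1935674/1397735·1 + 307243/4193205·1 + (-135780/279547)·1 + 23128/838641·1 = 1 ✓
b·c: 307243/4193205·5/2 + (-135780/279547)·(-7/12) + 23128/838641·17/14 = 1/2 ✓
b·c²: 307243/4193205·25/4 + (-135780/279547)·49/144 + 23128/838641·289/196 = 1/3 ✓
b·Ac: (-135780/279547)·(-5/8) + 23128/838641·(-139/28) = 1/6 ✓
b·c³: 307243/4193205·125/8 + (-135780/279547)·(-343/1728) + 23128/838641·4913/2744 = 363686081/281783376 ≠ 1/4 ⇒ order 3.
b·(c∘Ac): (-135780/279547)·35/96 + 23128/838641·(-2363/392) = -2303411/6709128 ≠ 1/8
b·Ac²: (-135780/279547)·(-25/16) + 23128/838641·(-2357/336) = 5690743/10063692 ≠ 1/12
b·A²c: 23128/838641·(-15/8) = -14455/279547 ≠ 1/24

3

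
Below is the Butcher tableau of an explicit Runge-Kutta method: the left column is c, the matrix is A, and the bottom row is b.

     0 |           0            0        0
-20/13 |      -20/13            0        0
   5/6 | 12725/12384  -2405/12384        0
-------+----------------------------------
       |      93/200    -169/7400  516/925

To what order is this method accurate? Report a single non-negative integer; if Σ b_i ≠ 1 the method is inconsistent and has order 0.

b = (93/200, -169/7400, 516/925)
c = (0, -20/13, 5/6)
Ac = (0, 0, 925/3096)
Σ b_i: 93/200·1 + (-169/7400)·1 + 516/925·1 = 1 ✓
b·c: (-169/7400)·(-20/13) + 516/925·5/6 = 1/2 ✓
b·c²: (-169/7400)·400/169 + 516/925·25/36 = 1/3 ✓
b·Ac: 516/925·925/3096 = 1/6 ✓; 3 stages ⇒ order 3.

3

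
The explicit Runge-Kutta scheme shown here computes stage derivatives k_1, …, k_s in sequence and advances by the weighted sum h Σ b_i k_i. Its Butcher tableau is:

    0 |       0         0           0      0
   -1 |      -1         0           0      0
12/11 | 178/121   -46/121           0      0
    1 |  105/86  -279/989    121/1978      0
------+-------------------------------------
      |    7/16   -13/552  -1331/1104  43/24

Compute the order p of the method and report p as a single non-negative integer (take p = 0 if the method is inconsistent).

b = (7/16, -13/552, -1331/1104, 43/24)
c = (0, -1, 12/11, 1)
Ac = (0, 0, 46/121, 15/43)
Σ b_i: 7/16·1 + (-13/552)·1 + (-1331/1104)·1 + 43/24·1 = 1 ✓
b·c: (-13/552)·(-1) + (-1331/1104)·12/11 + 43/24·1 = 1/2 ✓
b·c²: (-13/552)·1 + (-1331/1104)·144/121 + 43/24·1 = 1/3 ✓
b·Ac: (-1331/1104)·46/121 + 43/24·15/43 = 1/6 ✓
b·c³: (-13/552)·(-1) + (-1331/1104)·1728/1331 + 43/24·1 = 1/4 ✓
b·(c∘Ac): (-1331/1104)·552/1331 + 43/24·15/43 = 1/8 ✓
b·Ac²: (-1331/1104)·(-46/121) + 43/24·(-9/43) = 1/12 ✓
b·A²c: 43/24·1/43 = 1/24 ✓; 4 stages ⇒ order 4.

4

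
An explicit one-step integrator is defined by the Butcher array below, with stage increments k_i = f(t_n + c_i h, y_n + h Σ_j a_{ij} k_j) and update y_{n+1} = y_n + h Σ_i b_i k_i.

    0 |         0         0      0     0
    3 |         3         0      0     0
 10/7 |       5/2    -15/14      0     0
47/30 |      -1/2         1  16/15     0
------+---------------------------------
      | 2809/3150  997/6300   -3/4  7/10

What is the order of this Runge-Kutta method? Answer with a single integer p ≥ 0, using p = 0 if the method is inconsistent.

b = (2809/3150, 997/6300, -3/4, 7/10)
c = (0, 3, 10/7, 47/30)
Ac = (0, 0, -45/14, 95/21)
Σ b_i: 2809/3150·1 + 997/6300·1 + (-3/4)·1 + 7/10·1 = 1 ✓
b·c: 997/6300·3 + (-3/4)·10/7 + 7/10·47/30 = 1/2 ✓
b·c²: 997/6300·9 + (-3/4)·100/49 + 7/10·2209/900 = 710797/441000 ≠ 1/3 ⇒ order 2.
b·Ac: (-3/4)·(-45/14) + 7/10·95/21 = 937/168 ≠ 1/6

2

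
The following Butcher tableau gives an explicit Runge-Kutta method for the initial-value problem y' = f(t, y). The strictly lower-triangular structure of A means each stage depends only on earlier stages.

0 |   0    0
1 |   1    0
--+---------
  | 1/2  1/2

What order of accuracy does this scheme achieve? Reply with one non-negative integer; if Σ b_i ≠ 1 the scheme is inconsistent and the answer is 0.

2

b = (1/2, 1/2)
c = (0, 1)
Σ b_i: 1/2·1 + 1/2·1 = 1 ✓
b·c: 1/2·1 = 1/2 ✓; 2 stages ⇒ order 2.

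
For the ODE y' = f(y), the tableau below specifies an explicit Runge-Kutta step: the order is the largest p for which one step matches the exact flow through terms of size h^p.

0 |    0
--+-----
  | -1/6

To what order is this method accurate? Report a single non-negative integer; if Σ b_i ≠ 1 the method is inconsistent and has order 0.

b = (-1/6)
c = (0)
Σ b_i: (-1/6)·1 = -1/6 ≠ 1 ⇒ order 0.

0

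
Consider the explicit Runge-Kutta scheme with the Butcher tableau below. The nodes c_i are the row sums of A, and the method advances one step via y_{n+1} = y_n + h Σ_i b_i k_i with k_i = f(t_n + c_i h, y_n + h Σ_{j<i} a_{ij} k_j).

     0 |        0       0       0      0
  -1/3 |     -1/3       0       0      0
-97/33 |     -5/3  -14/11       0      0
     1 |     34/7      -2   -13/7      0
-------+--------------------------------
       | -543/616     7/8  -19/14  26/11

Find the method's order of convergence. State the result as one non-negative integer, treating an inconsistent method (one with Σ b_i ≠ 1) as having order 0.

b = (-543/616, 7/8, -19/14, 26/11)
c = (0, -1/3, -97/33, 1)
Ac = (0, 0, 14/33, 1415/231)
Σ b_i: (-543/616)·1 + 7/8·1 + (-19/14)·1 + 26/11·1 = 1 ✓
b·c: 7/8·(-1/3) + (-19/14)·(-97/33) + 26/11·1 = 11201/1848 ≠ 1/2 ⇒ order 1.

1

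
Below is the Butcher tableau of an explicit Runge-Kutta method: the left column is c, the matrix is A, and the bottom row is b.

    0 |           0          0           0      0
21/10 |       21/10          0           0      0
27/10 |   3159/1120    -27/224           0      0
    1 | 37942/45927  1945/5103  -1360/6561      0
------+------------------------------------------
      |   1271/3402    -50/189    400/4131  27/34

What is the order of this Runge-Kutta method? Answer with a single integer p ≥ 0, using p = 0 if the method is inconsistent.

b = (1271/3402, -50/189, 400/4131, 27/34)
c = (0, 21/10, 27/10, 1)
Ac = (0, 0, -81/320, 13/54)
Σ b_i: 1271/3402·1 + (-50/189)·1 + 400/4131·1 + 27/34·1 = 1 ✓
b·c: (-50/189)·21/10 + 400/4131·27/10 + 27/34·1 = 1/2 ✓
b·c²: (-50/189)·441/100 + 400/4131·729/100 + 27/34·1 = 1/3 ✓
b·Ac: 400/4131·(-81/320) + 27/34·13/54 = 1/6 ✓
b·c³: (-50/189)·9261/1000 + 400/4131·19683/1000 + 27/34·1 = 1/4 ✓
b·(c∘Ac): 400/4131·(-2187/3200) + 27/34·13/54 = 1/8 ✓
b·Ac²: 400/4131·(-1701/3200) + 27/34·55/324 = 1/12 ✓
b·A²c: 27/34·17/324 = 1/24 ✓; 4 stages ⇒ order 4.

4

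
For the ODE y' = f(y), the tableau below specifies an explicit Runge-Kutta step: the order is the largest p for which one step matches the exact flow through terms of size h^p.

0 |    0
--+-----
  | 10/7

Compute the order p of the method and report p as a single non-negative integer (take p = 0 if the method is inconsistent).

b = (10/7)
c = (0)
Σ b_i: 10/7·1 = 10/7 ≠ 1 ⇒ order 0.

0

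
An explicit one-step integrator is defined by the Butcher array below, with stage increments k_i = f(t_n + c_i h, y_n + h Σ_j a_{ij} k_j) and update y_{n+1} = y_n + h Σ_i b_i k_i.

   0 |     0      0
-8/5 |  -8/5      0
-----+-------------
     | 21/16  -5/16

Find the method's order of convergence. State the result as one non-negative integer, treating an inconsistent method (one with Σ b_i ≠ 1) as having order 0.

2

b = (21/16, -5/16)
c = (0, -8/5)
Σ b_i: 21/16·1 + (-5/16)·1 = 1 ✓
b·c: (-5/16)·(-8/5) = 1/2 ✓; 2 stages ⇒ order 2.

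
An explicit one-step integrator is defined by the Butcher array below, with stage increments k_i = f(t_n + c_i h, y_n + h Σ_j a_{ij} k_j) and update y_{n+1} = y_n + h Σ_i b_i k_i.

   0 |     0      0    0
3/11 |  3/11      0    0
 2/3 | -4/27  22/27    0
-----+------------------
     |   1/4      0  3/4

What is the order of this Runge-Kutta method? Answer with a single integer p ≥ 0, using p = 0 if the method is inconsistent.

b = (1/4, 0, 3/4)
c = (0, 3/11, 2/3)
Ac = (0, 0, 2/9)
Σ b_i: 1/4·1 + 3/4·1 = 1 ✓
b·c: 3/4·2/3 = 1/2 ✓
b·c²: 3/4·4/9 = 1/3 ✓
b·Ac: 3/4·2/9 = 1/6 ✓; 3 stages ⇒ order 3.

3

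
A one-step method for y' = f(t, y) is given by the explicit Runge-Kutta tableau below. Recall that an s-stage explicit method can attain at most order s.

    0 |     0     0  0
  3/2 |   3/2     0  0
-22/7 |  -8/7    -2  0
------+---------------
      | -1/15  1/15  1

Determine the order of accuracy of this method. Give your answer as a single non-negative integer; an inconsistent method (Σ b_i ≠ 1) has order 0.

1

b = (-1/15, 1/15, 1)
c = (0, 3/2, -22/7)
Ac = (0, 0, -3)
Σ b_i: (-1/15)·1 + 1/15·1 + 1·1 = 1 ✓
b·c: 1/15·3/2 + 1·(-22/7) = -213/70 ≠ 1/2 ⇒ order 1.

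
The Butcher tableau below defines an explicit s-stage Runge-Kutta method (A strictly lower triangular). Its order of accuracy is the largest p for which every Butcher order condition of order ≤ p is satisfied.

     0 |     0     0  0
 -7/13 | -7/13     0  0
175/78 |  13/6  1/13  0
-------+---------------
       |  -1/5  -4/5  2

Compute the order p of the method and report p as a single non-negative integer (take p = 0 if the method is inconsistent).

1

b = (-1/5, -4/5, 2)
c = (0, -7/13, 175/78)
Ac = (0, 0, -7/169)
Σ b_i: (-1/5)·1 + (-4/5)·1 + 2·1 = 1 ✓
b·c: (-4/5)·(-7/13) + 2·175/78 = 959/195 ≠ 1/2 ⇒ order 1.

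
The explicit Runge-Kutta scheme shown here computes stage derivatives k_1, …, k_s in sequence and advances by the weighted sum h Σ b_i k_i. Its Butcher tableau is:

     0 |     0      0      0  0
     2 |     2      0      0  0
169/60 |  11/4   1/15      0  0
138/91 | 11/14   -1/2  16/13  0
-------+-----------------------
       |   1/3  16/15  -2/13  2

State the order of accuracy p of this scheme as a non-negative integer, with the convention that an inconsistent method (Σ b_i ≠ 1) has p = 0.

0

b = (1/3, 16/15, -2/13, 2)
c = (0, 2, 169/60, 138/91)
Ac = (0, 0, 2/15, 37/15)
Σ b_i: 1/3·1 + 16/15·1 + (-2/13)·1 + 2·1 = 211/65 ≠ 1 ⇒ order 0.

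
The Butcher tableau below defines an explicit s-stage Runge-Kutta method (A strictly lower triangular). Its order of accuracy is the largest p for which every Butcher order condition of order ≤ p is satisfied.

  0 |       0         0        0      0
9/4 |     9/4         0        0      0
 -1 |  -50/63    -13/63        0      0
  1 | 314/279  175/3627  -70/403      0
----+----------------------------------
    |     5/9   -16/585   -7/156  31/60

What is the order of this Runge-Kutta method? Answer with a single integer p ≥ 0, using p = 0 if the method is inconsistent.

b = (5/9, -16/585, -7/156, 31/60)
c = (0, 9/4, -1, 1)
Ac = (0, 0, -13/28, 35/124)
Σ b_i: 5/9·1 + (-16/585)·1 + (-7/156)·1 + 31/60·1 = 1 ✓
b·c: (-16/585)·9/4 + (-7/156)·(-1) + 31/60·1 = 1/2 ✓
b·c²: (-16/585)·81/16 + (-7/156)·1 + 31/60·1 = 1/3 ✓
b·Ac: (-7/156)·(-13/28) + 31/60·35/124 = 1/6 ✓
b·c³: (-16/585)·729/64 + (-7/156)·(-1) + 31/60·1 = 1/4 ✓
b·(c∘Ac): (-7/156)·13/28 + 31/60·35/124 = 1/8 ✓
b·Ac²: (-7/156)·(-117/112) + 31/60·35/496 = 1/12 ✓
b·A²c: 31/60·5/62 = 1/24 ✓; 4 stages ⇒ order 4.

4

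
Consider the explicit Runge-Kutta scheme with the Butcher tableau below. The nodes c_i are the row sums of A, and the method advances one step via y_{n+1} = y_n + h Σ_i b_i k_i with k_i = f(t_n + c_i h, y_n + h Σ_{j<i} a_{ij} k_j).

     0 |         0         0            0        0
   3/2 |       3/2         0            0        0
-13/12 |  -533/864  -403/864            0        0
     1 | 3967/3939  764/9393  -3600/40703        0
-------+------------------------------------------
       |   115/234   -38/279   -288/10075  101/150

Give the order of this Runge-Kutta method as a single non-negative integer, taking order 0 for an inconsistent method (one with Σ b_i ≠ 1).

4

b = (115/234, -38/279, -288/10075, 101/150)
c = (0, 3/2, -13/12, 1)
Ac = (0, 0, -403/576, 22/101)
Σ b_i: 115/234·1 + (-38/279)·1 + (-288/10075)·1 + 101/150·1 = 1 ✓
b·c: (-38/279)·3/2 + (-288/10075)·(-13/12) + 101/150·1 = 1/2 ✓
b·c²: (-38/279)·9/4 + (-288/10075)·169/144 + 101/150·1 = 1/3 ✓
b·Ac: (-288/10075)·(-403/576) + 101/150·22/101 = 1/6 ✓
b·c³: (-38/279)·27/8 + (-288/10075)·(-2197/1728) + 101/150·1 = 1/4 ✓
b·(c∘Ac): (-288/10075)·5239/6912 + 101/150·22/101 = 1/8 ✓
b·Ac²: (-288/10075)·(-403/384) + 101/150·8/101 = 1/12 ✓
b·A²c: 101/150·25/404 = 1/24 ✓; 4 stages ⇒ order 4.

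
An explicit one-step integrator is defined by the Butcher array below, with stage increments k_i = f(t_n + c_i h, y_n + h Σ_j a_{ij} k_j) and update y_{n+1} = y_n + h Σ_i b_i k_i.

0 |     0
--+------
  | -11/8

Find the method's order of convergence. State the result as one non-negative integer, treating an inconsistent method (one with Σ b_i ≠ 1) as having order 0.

b = (-11/8)
c = (0)
Σ b_i: (-11/8)·1 = -11/8 ≠ 1 ⇒ order 0.

0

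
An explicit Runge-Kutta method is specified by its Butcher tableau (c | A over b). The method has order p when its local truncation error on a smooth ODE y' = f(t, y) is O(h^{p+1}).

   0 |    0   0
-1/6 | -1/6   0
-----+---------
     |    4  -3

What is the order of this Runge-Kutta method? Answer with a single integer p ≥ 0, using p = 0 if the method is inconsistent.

2

b = (4, -3)
c = (0, -1/6)
Σ b_i: 4·1 + (-3)·1 = 1 ✓
b·c: (-3)·(-1/6) = 1/2 ✓; 2 stages ⇒ order 2.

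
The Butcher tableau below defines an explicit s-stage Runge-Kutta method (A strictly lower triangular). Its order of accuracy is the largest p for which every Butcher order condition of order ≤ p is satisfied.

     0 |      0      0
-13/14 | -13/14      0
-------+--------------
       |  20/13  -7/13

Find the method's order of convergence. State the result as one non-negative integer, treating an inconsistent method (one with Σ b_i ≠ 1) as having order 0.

b = (20/13, -7/13)
c = (0, -13/14)
Σ b_i: 20/13·1 + (-7/13)·1 = 1 ✓
b·c: (-7/13)·(-13/14) = 1/2 ✓; 2 stages ⇒ order 2.

2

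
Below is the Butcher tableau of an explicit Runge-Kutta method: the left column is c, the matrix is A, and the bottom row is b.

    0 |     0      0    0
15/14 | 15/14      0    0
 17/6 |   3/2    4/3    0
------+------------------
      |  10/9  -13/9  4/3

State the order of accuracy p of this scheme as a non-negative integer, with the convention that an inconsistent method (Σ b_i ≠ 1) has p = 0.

1

b = (10/9, -13/9, 4/3)
c = (0, 15/14, 17/6)
Ac = (0, 0, 10/7)
Σ b_i: 10/9·1 + (-13/9)·1 + 4/3·1 = 1 ✓
b·c: (-13/9)·15/14 + 4/3·17/6 = 281/126 ≠ 1/2 ⇒ order 1.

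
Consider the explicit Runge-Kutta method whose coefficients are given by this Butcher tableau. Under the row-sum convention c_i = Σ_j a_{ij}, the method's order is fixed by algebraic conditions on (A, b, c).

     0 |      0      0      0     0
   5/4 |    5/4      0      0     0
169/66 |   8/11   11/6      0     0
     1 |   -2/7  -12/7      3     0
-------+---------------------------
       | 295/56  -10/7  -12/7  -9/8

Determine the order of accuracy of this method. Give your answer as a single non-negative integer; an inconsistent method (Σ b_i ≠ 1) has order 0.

b = (295/56, -10/7, -12/7, -9/8)
c = (0, 5/4, 169/66, 1)
Ac = (0, 0, 55/24, 853/154)
Σ b_i: 295/56·1 + (-10/7)·1 + (-12/7)·1 + (-9/8)·1 = 1 ✓
b·c: (-10/7)·5/4 + (-12/7)·169/66 + (-9/8)·1 = -4497/616 ≠ 1/2 ⇒ order 1.

1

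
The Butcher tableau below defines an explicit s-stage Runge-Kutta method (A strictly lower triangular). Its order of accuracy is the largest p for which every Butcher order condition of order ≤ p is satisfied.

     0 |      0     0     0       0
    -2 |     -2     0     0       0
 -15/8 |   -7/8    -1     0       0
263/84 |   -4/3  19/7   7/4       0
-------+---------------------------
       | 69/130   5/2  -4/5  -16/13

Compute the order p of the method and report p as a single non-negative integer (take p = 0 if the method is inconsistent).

1

b = (69/130, 5/2, -4/5, -16/13)
c = (0, -2, -15/8, 263/84)
Ac = (0, 0, 2, -1951/224)
Σ b_i: 69/130·1 + 5/2·1 + (-4/5)·1 + (-16/13)·1 = 1 ✓
b·c: 5/2·(-2) + (-4/5)·(-15/8) + (-16/13)·263/84 = -4015/546 ≠ 1/2 ⇒ order 1.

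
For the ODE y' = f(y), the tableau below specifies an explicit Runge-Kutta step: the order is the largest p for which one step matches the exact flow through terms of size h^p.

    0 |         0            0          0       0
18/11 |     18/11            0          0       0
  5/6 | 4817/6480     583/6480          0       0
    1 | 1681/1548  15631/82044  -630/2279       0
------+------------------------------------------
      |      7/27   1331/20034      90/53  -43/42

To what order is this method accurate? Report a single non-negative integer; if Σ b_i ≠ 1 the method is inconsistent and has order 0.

4

b = (7/27, 1331/20034, 90/53, -43/42)
c = (0, 18/11, 5/6, 1)
Ac = (0, 0, 53/360, 7/86)
Σ b_i: 7/27·1 + 1331/20034·1 + 90/53·1 + (-43/42)·1 = 1 ✓
b·c: 1331/20034·18/11 + 90/53·5/6 + (-43/42)·1 = 1/2 ✓
b·c²: 1331/20034·324/121 + 90/53·25/36 + (-43/42)·1 = 1/3 ✓
b·Ac: 90/53·53/360 + (-43/42)·7/86 = 1/6 ✓
b·c³: 1331/20034·5832/1331 + 90/53·125/216 + (-43/42)·1 = 1/4 ✓
b·(c∘Ac): 90/53·53/432 + (-43/42)·7/86 = 1/8 ✓
b·Ac²: 90/53·53/220 + (-43/42)·7/22 = 1/12 ✓
b·A²c: (-43/42)·(-7/172) = 1/24 ✓; 4 stages ⇒ order 4.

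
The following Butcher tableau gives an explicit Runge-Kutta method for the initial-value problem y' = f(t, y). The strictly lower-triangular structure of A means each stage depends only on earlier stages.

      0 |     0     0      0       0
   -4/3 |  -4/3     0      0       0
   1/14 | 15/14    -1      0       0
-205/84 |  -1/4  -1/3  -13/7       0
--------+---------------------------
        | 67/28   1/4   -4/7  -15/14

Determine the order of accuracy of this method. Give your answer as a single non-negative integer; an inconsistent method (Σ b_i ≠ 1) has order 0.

b = (67/28, 1/4, -4/7, -15/14)
c = (0, -4/3, 1/14, -205/84)
Ac = (0, 0, 4/3, 275/882)
Σ b_i: 67/28·1 + 1/4·1 + (-4/7)·1 + (-15/14)·1 = 1 ✓
b·c: 1/4·(-4/3) + (-4/7)·1/14 + (-15/14)·(-205/84) = 2635/1176 ≠ 1/2 ⇒ order 1.

1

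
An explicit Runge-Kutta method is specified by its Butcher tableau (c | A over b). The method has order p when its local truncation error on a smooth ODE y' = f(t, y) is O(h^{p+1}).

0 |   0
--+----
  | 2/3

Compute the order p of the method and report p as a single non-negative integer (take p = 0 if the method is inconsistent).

0

b = (2/3)
c = (0)
Σ b_i: 2/3·1 = 2/3 ≠ 1 ⇒ order 0.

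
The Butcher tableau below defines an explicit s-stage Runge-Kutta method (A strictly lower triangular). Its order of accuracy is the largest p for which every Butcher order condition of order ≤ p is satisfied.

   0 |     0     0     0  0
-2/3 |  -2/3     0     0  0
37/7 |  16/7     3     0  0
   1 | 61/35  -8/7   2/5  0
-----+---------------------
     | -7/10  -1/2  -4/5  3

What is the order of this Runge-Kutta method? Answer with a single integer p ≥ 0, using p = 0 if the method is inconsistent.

b = (-7/10, -1/2, -4/5, 3)
c = (0, -2/3, 37/7, 1)
Ac = (0, 0, -2, 302/105)
Σ b_i: (-7/10)·1 + (-1/2)·1 + (-4/5)·1 + 3·1 = 1 ✓
b·c: (-1/2)·(-2/3) + (-4/5)·37/7 + 3·1 = -94/105 ≠ 1/2 ⇒ order 1.

1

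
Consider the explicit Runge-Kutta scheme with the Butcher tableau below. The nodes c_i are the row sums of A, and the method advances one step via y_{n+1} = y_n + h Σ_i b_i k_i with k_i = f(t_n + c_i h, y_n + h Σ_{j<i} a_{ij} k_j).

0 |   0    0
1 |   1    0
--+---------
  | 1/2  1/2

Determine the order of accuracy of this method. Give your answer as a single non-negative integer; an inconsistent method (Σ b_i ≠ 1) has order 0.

2

b = (1/2, 1/2)
c = (0, 1)
Σ b_i: 1/2·1 + 1/2·1 = 1 ✓
b·c: 1/2·1 = 1/2 ✓; 2 stages ⇒ order 2.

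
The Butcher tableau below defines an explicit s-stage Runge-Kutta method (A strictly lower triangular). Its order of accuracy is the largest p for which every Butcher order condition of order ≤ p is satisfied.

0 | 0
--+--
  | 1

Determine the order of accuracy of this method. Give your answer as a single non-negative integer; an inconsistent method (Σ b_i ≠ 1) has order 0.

1

b = (1)
c = (0)
Σ b_i: 1·1 = 1 ✓; 1 stage ⇒ order 1.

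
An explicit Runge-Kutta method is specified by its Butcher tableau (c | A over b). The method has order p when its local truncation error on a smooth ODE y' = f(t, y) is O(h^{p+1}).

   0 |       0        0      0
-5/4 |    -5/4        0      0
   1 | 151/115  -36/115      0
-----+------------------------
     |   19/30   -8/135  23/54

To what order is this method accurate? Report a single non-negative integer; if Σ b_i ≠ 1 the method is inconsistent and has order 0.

b = (19/30, -8/135, 23/54)
c = (0, -5/4, 1)
Ac = (0, 0, 9/23)
Σ b_i: 19/30·1 + (-8/135)·1 + 23/54·1 = 1 ✓
b·c: (-8/135)·(-5/4) + 23/54·1 = 1/2 ✓
b·c²: (-8/135)·25/16 + 23/54·1 = 1/3 ✓
b·Ac: 23/54·9/23 = 1/6 ✓; 3 stages ⇒ order 3.

3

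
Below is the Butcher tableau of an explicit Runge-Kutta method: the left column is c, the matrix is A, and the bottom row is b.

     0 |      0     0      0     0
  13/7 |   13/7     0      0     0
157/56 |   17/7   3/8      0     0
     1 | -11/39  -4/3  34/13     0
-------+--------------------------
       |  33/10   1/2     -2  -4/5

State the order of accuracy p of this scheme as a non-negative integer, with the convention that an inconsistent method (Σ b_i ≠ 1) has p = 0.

1

b = (33/10, 1/2, -2, -4/5)
c = (0, 13/7, 157/56, 1)
Ac = (0, 0, 39/56, 5303/1092)
Σ b_i: 33/10·1 + 1/2·1 + (-2)·1 + (-4/5)·1 = 1 ✓
b·c: 1/2·13/7 + (-2)·157/56 + (-4/5)·1 = -767/140 ≠ 1/2 ⇒ order 1.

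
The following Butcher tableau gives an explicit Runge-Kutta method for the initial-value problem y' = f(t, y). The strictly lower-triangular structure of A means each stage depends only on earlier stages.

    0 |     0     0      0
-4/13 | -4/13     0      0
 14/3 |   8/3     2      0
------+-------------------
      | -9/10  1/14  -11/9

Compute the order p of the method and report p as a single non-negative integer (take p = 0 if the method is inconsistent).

b = (-9/10, 1/14, -11/9)
c = (0, -4/13, 14/3)
Ac = (0, 0, -8/13)
Σ b_i: (-9/10)·1 + 1/14·1 + (-11/9)·1 = -646/315 ≠ 1 ⇒ order 0.

0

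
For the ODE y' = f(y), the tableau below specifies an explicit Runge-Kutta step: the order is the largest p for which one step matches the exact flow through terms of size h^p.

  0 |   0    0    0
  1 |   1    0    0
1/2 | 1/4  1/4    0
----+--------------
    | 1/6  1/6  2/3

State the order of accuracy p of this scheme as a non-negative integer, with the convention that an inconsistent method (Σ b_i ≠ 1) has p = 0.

3

b = (1/6, 1/6, 2/3)
c = (0, 1, 1/2)
Ac = (0, 0, 1/4)
Σ b_i: 1/6·1 + 1/6·1 + 2/3·1 = 1 ✓
b·c: 1/6·1 + 2/3·1/2 = 1/2 ✓
b·c²: 1/6·1 + 2/3·1/4 = 1/3 ✓
b·Ac: 2/3·1/4 = 1/6 ✓; 3 stages ⇒ order 3.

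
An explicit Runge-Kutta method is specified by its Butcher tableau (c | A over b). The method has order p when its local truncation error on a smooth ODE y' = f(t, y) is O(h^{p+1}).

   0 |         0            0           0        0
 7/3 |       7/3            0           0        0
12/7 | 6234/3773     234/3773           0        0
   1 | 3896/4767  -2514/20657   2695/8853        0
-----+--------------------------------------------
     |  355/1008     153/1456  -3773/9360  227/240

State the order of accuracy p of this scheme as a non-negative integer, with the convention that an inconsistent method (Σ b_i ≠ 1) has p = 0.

4

b = (355/1008, 153/1456, -3773/9360, 227/240)
c = (0, 7/3, 12/7, 1)
Ac = (0, 0, 78/539, 54/227)
Σ b_i: 355/1008·1 + 153/1456·1 + (-3773/9360)·1 + 227/240·1 = 1 ✓
b·c: 153/1456·7/3 + (-3773/9360)·12/7 + 227/240·1 = 1/2 ✓
b·c²: 153/1456·49/9 + (-3773/9360)·144/49 + 227/240·1 = 1/3 ✓
b·Ac: (-3773/9360)·78/539 + 227/240·54/227 = 1/6 ✓
b·c³: 153/1456·343/27 + (-3773/9360)·1728/343 + 227/240·1 = 1/4 ✓
b·(c∘Ac): (-3773/9360)·936/3773 + 227/240·54/227 = 1/8 ✓
b·Ac²: (-3773/9360)·26/77 + 227/240·158/681 = 1/12 ✓
b·A²c: 227/240·10/227 = 1/24 ✓; 4 stages ⇒ order 4.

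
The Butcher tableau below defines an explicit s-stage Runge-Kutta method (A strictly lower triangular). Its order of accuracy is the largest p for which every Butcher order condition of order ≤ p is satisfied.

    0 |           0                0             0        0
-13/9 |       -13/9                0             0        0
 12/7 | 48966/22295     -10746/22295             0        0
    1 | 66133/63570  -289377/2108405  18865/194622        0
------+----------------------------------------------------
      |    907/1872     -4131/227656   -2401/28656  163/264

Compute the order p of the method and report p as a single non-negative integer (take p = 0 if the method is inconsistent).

4

b = (907/1872, -4131/227656, -2401/28656, 163/264)
c = (0, -13/9, 12/7, 1)
Ac = (0, 0, 1194/1715, 297/815)
Σ b_i: 907/1872·1 + (-4131/227656)·1 + (-2401/28656)·1 + 163/264·1 = 1 ✓
b·c: (-4131/227656)·(-13/9) + (-2401/28656)·12/7 + 163/264·1 = 1/2 ✓
b·c²: (-4131/227656)·169/81 + (-2401/28656)·144/49 + 163/264·1 = 1/3 ✓
b·Ac: (-2401/28656)·1194/1715 + 163/264·297/815 = 1/6 ✓
b·c³: (-4131/227656)·(-2197/729) + (-2401/28656)·1728/343 + 163/264·1 = 1/4 ✓
b·(c∘Ac): (-2401/28656)·14328/12005 + 163/264·297/815 = 1/8 ✓
b·Ac²: (-2401/28656)·(-5174/5145) + 163/264·(-11/7335) = 1/12 ✓
b·A²c: 163/264·11/163 = 1/24 ✓; 4 stages ⇒ order 4.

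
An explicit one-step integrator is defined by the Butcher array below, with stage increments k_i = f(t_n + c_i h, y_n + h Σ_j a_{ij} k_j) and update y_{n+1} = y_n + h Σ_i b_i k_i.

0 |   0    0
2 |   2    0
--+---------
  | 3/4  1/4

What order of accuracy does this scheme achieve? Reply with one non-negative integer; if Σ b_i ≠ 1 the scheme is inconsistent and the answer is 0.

b = (3/4, 1/4)
c = (0, 2)
Σ b_i: 3/4·1 + 1/4·1 = 1 ✓
b·c: 1/4·2 = 1/2 ✓; 2 stages ⇒ order 2.

2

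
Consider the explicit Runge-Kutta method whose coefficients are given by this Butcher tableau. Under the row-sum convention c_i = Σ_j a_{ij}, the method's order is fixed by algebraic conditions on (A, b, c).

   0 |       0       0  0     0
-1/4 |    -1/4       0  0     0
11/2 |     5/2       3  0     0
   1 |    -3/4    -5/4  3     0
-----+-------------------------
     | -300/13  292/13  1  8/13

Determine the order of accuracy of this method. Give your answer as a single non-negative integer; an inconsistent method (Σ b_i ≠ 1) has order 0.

b = (-300/13, 292/13, 1, 8/13)
c = (0, -1/4, 11/2, 1)
Ac = (0, 0, -3/4, 269/16)
Σ b_i: (-300/13)·1 + 292/13·1 + 1·1 + 8/13·1 = 1 ✓
b·c: 292/13·(-1/4) + 1·11/2 + 8/13·1 = 1/2 ✓
b·c²: 292/13·1/16 + 1·121/4 + 8/13·1 = 839/26 ≠ 1/3 ⇒ order 2.
b·Ac: 1·(-3/4) + 8/13·269/16 = 499/52 ≠ 1/6

2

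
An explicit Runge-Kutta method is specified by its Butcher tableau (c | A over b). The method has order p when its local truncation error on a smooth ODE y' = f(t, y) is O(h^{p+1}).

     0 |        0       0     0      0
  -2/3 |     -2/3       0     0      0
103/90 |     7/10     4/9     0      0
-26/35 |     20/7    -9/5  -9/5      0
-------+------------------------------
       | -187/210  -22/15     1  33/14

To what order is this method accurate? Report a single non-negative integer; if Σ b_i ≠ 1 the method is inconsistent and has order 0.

1

b = (-187/210, -22/15, 1, 33/14)
c = (0, -2/3, 103/90, -26/35)
Ac = (0, 0, -8/27, -43/50)
Σ b_i: (-187/210)·1 + (-22/15)·1 + 1·1 + 33/14·1 = 1 ✓
b·c: (-22/15)·(-2/3) + 1·103/90 + 33/14·(-26/35) = 1637/4410 ≠ 1/2 ⇒ order 1.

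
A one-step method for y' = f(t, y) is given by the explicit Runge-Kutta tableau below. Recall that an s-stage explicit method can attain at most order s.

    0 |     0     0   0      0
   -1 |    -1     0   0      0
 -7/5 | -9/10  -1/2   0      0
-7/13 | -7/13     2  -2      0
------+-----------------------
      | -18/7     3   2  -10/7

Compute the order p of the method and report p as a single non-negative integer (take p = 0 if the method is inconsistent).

b = (-18/7, 3, 2, -10/7)
c = (0, -1, -7/5, -7/13)
Ac = (0, 0, 1/2, 4/5)
Σ b_i: (-18/7)·1 + 3·1 + 2·1 + (-10/7)·1 = 1 ✓
b·c: 3·(-1) + 2·(-7/5) + (-10/7)·(-7/13) = -327/65 ≠ 1/2 ⇒ order 1.

1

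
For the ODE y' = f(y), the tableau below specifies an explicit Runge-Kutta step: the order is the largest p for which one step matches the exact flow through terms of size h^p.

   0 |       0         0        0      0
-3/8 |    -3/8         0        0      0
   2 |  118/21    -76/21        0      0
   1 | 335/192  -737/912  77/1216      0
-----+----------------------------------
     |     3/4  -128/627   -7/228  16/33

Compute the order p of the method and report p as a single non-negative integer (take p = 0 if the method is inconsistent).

4

b = (3/4, -128/627, -7/228, 16/33)
c = (0, -3/8, 2, 1)
Ac = (0, 0, 19/14, 55/128)
Σ b_i: 3/4·1 + (-128/627)·1 + (-7/228)·1 + 16/33·1 = 1 ✓
b·c: (-128/627)·(-3/8) + (-7/228)·2 + 16/33·1 = 1/2 ✓
b·c²: (-128/627)·9/64 + (-7/228)·4 + 16/33·1 = 1/3 ✓
b·Ac: (-7/228)·19/14 + 16/33·55/128 = 1/6 ✓
b·c³: (-128/627)·(-27/512) + (-7/228)·8 + 16/33·1 = 1/4 ✓
b·(c∘Ac): (-7/228)·19/7 + 16/33·55/128 = 1/8 ✓
b·Ac²: (-7/228)·(-57/112) + 16/33·143/1024 = 1/12 ✓
b·A²c: 16/33·11/128 = 1/24 ✓; 4 stages ⇒ order 4.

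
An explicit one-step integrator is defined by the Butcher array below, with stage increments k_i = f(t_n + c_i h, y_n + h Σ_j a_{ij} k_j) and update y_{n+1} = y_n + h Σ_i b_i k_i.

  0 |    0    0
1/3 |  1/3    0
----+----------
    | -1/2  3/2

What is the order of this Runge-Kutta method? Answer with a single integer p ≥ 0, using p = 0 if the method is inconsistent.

2

b = (-1/2, 3/2)
c = (0, 1/3)
Σ b_i: (-1/2)·1 + 3/2·1 = 1 ✓
b·c: 3/2·1/3 = 1/2 ✓; 2 stages ⇒ order 2.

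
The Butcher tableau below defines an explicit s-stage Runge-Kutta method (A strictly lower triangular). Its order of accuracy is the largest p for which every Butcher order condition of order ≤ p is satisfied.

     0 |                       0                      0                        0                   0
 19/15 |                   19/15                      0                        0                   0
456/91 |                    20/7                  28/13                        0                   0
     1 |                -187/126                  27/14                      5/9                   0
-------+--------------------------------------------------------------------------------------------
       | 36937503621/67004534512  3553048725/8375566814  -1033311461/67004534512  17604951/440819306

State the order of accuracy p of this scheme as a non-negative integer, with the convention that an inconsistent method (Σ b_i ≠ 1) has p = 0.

b = (36937503621/67004534512, 3553048725/8375566814, -1033311461/67004534512, 17604951/440819306)
c = (0, 19/15, 456/91, 1)
Ac = (0, 0, 532/195, 14269/2730)
Σ b_i: 36937503621/67004534512·1 + 3553048725/8375566814·1 + (-1033311461/67004534512)·1 + 17604951/440819306·1 = 1 ✓
b·c: 3553048725/8375566814·19/15 + (-1033311461/67004534512)·456/91 + 17604951/440819306·1 = 1/2 ✓
b·c²: 3553048725/8375566814·361/225 + (-1033311461/67004534512)·207936/8281 + 17604951/440819306·1 = 1/3 ✓
b·Ac: (-1033311461/67004534512)·532/195 + 17604951/440819306·14269/2730 = 1/6 ✓
b·c³: 3553048725/8375566814·6859/3375 + (-1033311461/67004534512)·94818816/753571 + 17604951/440819306·1 = -937198691141/902577529035 ≠ 1/4 ⇒ order 3.
b·(c∘Ac): (-1033311461/67004534512)·11552/845 + 17604951/440819306·14269/2730 = -1840777/881638612 ≠ 1/8
b·Ac²: (-1033311461/67004534512)·10108/2925 + 17604951/440819306·7057189/414050 = 1132560459997/1805155058070 ≠ 1/12
b·A²c: 17604951/440819306·532/351 = 120074794/1983686877 ≠ 1/24

3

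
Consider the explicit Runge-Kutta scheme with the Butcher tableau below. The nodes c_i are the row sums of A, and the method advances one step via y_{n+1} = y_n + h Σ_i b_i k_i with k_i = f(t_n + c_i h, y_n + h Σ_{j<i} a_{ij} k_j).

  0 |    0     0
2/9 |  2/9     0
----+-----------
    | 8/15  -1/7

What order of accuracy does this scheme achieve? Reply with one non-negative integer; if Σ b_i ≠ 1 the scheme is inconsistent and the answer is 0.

0

b = (8/15, -1/7)
c = (0, 2/9)
Σ b_i: 8/15·1 + (-1/7)·1 = 41/105 ≠ 1 ⇒ order 0.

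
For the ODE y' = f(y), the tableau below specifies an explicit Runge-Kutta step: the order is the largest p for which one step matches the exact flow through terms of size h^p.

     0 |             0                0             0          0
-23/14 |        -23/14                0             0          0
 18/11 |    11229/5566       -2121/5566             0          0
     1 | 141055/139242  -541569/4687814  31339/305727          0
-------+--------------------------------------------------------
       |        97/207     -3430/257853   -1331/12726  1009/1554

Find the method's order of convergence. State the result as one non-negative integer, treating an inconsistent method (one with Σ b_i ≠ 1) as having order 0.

4

b = (97/207, -3430/257853, -1331/12726, 1009/1554)
c = (0, -23/14, 18/11, 1)
Ac = (0, 0, 303/484, 1443/4036)
Σ b_i: 97/207·1 + (-3430/257853)·1 + (-1331/12726)·1 + 1009/1554·1 = 1 ✓
b·c: (-3430/257853)·(-23/14) + (-1331/12726)·18/11 + 1009/1554·1 = 1/2 ✓
b·c²: (-3430/257853)·529/196 + (-1331/12726)·324/121 + 1009/1554·1 = 1/3 ✓
b·Ac: (-1331/12726)·303/484 + 1009/1554·1443/4036 = 1/6 ✓
b·c³: (-3430/257853)·(-12167/2744) + (-1331/12726)·5832/1331 + 1009/1554·1 = 1/4 ✓
b·(c∘Ac): (-1331/12726)·2727/2662 + 1009/1554·1443/4036 = 1/8 ✓
b·Ac²: (-1331/12726)·(-6969/6776) + 1009/1554·(-2109/56504) = 1/12 ✓
b·A²c: 1009/1554·259/4036 = 1/24 ✓; 4 stages ⇒ order 4.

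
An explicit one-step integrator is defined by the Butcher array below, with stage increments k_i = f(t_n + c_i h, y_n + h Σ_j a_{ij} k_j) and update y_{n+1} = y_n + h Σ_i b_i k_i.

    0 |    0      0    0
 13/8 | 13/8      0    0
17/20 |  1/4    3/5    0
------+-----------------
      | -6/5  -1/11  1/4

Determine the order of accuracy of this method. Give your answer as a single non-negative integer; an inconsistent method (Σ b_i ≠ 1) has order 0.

0

b = (-6/5, -1/11, 1/4)
c = (0, 13/8, 17/20)
Ac = (0, 0, 39/40)
Σ b_i: (-6/5)·1 + (-1/11)·1 + 1/4·1 = -229/220 ≠ 1 ⇒ order 0.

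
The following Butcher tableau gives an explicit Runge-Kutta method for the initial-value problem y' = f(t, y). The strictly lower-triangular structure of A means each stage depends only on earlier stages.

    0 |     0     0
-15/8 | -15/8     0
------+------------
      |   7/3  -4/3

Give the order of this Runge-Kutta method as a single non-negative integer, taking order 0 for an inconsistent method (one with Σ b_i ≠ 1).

1

b = (7/3, -4/3)
c = (0, -15/8)
Σ b_i: 7/3·1 + (-4/3)·1 = 1 ✓
b·c: (-4/3)·(-15/8) = 5/2 ≠ 1/2 ⇒ order 1.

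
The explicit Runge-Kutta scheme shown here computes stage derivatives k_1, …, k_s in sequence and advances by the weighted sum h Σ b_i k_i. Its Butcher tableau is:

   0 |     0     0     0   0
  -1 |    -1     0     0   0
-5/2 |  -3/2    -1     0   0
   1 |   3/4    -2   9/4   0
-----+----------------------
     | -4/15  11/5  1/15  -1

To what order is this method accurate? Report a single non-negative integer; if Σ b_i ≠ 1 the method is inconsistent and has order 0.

b = (-4/15, 11/5, 1/15, -1)
c = (0, -1, -5/2, 1)
Ac = (0, 0, 1, -29/8)
Σ b_i: (-4/15)·1 + 11/5·1 + 1/15·1 + (-1)·1 = 1 ✓
b·c: 11/5·(-1) + 1/15·(-5/2) + (-1)·1 = -101/30 ≠ 1/2 ⇒ order 1.

1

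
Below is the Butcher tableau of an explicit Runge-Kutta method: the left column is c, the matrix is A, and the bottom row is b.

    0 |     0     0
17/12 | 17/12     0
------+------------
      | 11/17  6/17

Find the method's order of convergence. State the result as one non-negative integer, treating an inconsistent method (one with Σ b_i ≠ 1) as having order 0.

2

b = (11/17, 6/17)
c = (0, 17/12)
Σ b_i: 11/17·1 + 6/17·1 = 1 ✓
b·c: 6/17·17/12 = 1/2 ✓; 2 stages ⇒ order 2.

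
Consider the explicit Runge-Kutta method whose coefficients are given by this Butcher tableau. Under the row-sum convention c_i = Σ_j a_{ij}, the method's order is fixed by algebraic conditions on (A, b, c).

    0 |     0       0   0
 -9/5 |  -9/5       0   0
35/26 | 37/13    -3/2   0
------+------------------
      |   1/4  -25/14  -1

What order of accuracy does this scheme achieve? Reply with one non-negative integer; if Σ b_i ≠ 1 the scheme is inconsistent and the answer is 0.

b = (1/4, -25/14, -1)
c = (0, -9/5, 35/26)
Ac = (0, 0, 27/10)
Σ b_i: 1/4·1 + (-25/14)·1 + (-1)·1 = -71/28 ≠ 1 ⇒ order 0.

0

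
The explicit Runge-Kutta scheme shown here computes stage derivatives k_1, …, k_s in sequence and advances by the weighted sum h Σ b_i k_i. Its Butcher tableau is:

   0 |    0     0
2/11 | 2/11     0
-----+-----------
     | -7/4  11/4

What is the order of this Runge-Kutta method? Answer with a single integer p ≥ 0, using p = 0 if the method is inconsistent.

2

b = (-7/4, 11/4)
c = (0, 2/11)
Σ b_i: (-7/4)·1 + 11/4·1 = 1 ✓
b·c: 11/4·2/11 = 1/2 ✓; 2 stages ⇒ order 2.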